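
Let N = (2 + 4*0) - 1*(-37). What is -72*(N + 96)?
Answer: -9720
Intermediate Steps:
N = 39 (N = (2 + 0) + 37 = 2 + 37 = 39)
-72*(N + 96) = -72*(39 + 96) = -72*135 = -9720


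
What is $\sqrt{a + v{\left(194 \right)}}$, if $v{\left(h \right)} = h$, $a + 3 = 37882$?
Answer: $7 \sqrt{777} \approx 195.12$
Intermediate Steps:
$a = 37879$ ($a = -3 + 37882 = 37879$)
$\sqrt{a + v{\left(194 \right)}} = \sqrt{37879 + 194} = \sqrt{38073} = 7 \sqrt{777}$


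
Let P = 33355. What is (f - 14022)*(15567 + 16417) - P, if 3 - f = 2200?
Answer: -518781851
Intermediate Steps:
f = -2197 (f = 3 - 1*2200 = 3 - 2200 = -2197)
(f - 14022)*(15567 + 16417) - P = (-2197 - 14022)*(15567 + 16417) - 1*33355 = -16219*31984 - 33355 = -518748496 - 33355 = -518781851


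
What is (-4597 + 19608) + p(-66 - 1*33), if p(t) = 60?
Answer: 15071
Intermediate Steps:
(-4597 + 19608) + p(-66 - 1*33) = (-4597 + 19608) + 60 = 15011 + 60 = 15071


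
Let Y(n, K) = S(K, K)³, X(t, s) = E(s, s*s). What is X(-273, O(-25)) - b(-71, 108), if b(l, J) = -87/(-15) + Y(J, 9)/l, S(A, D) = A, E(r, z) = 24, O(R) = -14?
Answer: 10106/355 ≈ 28.468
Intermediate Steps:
X(t, s) = 24
Y(n, K) = K³
b(l, J) = 29/5 + 729/l (b(l, J) = -87/(-15) + 9³/l = -87*(-1/15) + 729/l = 29/5 + 729/l)
X(-273, O(-25)) - b(-71, 108) = 24 - (29/5 + 729/(-71)) = 24 - (29/5 + 729*(-1/71)) = 24 - (29/5 - 729/71) = 24 - 1*(-1586/355) = 24 + 1586/355 = 10106/355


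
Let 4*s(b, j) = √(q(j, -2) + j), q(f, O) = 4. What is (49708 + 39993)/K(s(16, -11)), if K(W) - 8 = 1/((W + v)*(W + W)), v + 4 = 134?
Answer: 89701*(7*I + 520*√7)/(16*(3*I + 260*√7)) ≈ 11213.0 + 8.1498*I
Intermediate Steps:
v = 130 (v = -4 + 134 = 130)
s(b, j) = √(4 + j)/4
K(W) = 8 + 1/(2*W*(130 + W)) (K(W) = 8 + 1/((W + 130)*(W + W)) = 8 + 1/((130 + W)*(2*W)) = 8 + 1/(2*W*(130 + W)))
(49708 + 39993)/K(s(16, -11)) = (49708 + 39993)/(((1 + 16*(√(4 - 11)/4)² + 2080*(√(4 - 11)/4))/(2*((√(4 - 11)/4))*(130 + √(4 - 11)/4)))) = 89701/(((1 + 16*(√(-7)/4)² + 2080*(√(-7)/4))/(2*((√(-7)/4))*(130 + √(-7)/4)))) = 89701/(((1 + 16*((I*√7)/4)² + 2080*((I*√7)/4))/(2*(((I*√7)/4))*(130 + (I*√7)/4)))) = 89701/(((1 + 16*(I*√7/4)² + 2080*(I*√7/4))/(2*((I*√7/4))*(130 + I*√7/4)))) = 89701/(((-4*I*√7/7)*(1 + 16*(-7/16) + 520*I*√7)/(2*(130 + I*√7/4)))) = 89701/(((-4*I*√7/7)*(1 - 7 + 520*I*√7)/(2*(130 + I*√7/4)))) = 89701/(((-4*I*√7/7)*(-6 + 520*I*√7)/(2*(130 + I*√7/4)))) = 89701/((-2*I*√7*(-6 + 520*I*√7)/(7*(130 + I*√7/4)))) = 89701*(I*√7*(130 + I*√7/4)/(2*(-6 + 520*I*√7))) = 89701*I*√7*(130 + I*√7/4)/(2*(-6 + 520*I*√7))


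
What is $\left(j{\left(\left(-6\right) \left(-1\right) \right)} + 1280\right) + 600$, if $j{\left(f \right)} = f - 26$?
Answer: $1860$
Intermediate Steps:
$j{\left(f \right)} = -26 + f$ ($j{\left(f \right)} = f - 26 = -26 + f$)
$\left(j{\left(\left(-6\right) \left(-1\right) \right)} + 1280\right) + 600 = \left(\left(-26 - -6\right) + 1280\right) + 600 = \left(\left(-26 + 6\right) + 1280\right) + 600 = \left(-20 + 1280\right) + 600 = 1260 + 600 = 1860$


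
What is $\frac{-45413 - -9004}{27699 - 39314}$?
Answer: $\frac{1583}{505} \approx 3.1347$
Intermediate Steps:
$\frac{-45413 - -9004}{27699 - 39314} = \frac{-45413 + 9004}{-11615} = \left(-36409\right) \left(- \frac{1}{11615}\right) = \frac{1583}{505}$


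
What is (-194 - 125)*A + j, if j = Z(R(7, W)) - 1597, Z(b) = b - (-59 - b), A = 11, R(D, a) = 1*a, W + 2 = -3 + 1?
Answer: -5055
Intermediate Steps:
W = -4 (W = -2 + (-3 + 1) = -2 - 2 = -4)
R(D, a) = a
Z(b) = 59 + 2*b (Z(b) = b + (59 + b) = 59 + 2*b)
j = -1546 (j = (59 + 2*(-4)) - 1597 = (59 - 8) - 1597 = 51 - 1597 = -1546)
(-194 - 125)*A + j = (-194 - 125)*11 - 1546 = -319*11 - 1546 = -3509 - 1546 = -5055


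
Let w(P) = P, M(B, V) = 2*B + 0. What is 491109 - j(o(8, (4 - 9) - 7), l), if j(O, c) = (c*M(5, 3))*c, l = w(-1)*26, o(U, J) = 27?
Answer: 484349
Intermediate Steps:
M(B, V) = 2*B
l = -26 (l = -1*26 = -26)
j(O, c) = 10*c² (j(O, c) = (c*(2*5))*c = (c*10)*c = (10*c)*c = 10*c²)
491109 - j(o(8, (4 - 9) - 7), l) = 491109 - 10*(-26)² = 491109 - 10*676 = 491109 - 1*6760 = 491109 - 6760 = 484349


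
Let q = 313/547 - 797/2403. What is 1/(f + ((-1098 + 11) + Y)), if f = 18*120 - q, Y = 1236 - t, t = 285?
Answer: 1314441/2660112404 ≈ 0.00049413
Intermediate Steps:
q = 316180/1314441 (q = 313*(1/547) - 797*1/2403 = 313/547 - 797/2403 = 316180/1314441 ≈ 0.24054)
Y = 951 (Y = 1236 - 1*285 = 1236 - 285 = 951)
f = 2838876380/1314441 (f = 18*120 - 1*316180/1314441 = 2160 - 316180/1314441 = 2838876380/1314441 ≈ 2159.8)
1/(f + ((-1098 + 11) + Y)) = 1/(2838876380/1314441 + ((-1098 + 11) + 951)) = 1/(2838876380/1314441 + (-1087 + 951)) = 1/(2838876380/1314441 - 136) = 1/(2660112404/1314441) = 1314441/2660112404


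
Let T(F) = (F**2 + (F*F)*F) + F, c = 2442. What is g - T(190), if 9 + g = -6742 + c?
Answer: -6899599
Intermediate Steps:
T(F) = F + F**2 + F**3 (T(F) = (F**2 + F**2*F) + F = (F**2 + F**3) + F = F + F**2 + F**3)
g = -4309 (g = -9 + (-6742 + 2442) = -9 - 4300 = -4309)
g - T(190) = -4309 - 190*(1 + 190 + 190**2) = -4309 - 190*(1 + 190 + 36100) = -4309 - 190*36291 = -4309 - 1*6895290 = -4309 - 6895290 = -6899599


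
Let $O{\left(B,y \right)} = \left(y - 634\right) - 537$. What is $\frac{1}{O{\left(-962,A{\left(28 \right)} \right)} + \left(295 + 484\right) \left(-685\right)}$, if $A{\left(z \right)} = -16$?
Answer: $- \frac{1}{534802} \approx -1.8699 \cdot 10^{-6}$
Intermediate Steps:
$O{\left(B,y \right)} = -1171 + y$ ($O{\left(B,y \right)} = \left(-634 + y\right) - 537 = -1171 + y$)
$\frac{1}{O{\left(-962,A{\left(28 \right)} \right)} + \left(295 + 484\right) \left(-685\right)} = \frac{1}{\left(-1171 - 16\right) + \left(295 + 484\right) \left(-685\right)} = \frac{1}{-1187 + 779 \left(-685\right)} = \frac{1}{-1187 - 533615} = \frac{1}{-534802} = - \frac{1}{534802}$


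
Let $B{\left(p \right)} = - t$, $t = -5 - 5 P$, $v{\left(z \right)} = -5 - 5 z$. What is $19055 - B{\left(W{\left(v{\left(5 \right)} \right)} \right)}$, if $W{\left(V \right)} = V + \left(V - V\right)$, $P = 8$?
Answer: $19010$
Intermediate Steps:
$t = -45$ ($t = -5 - 40 = -45$)
$W{\left(V \right)} = V$ ($W{\left(V \right)} = V + 0 = V$)
$B{\left(p \right)} = 45$ ($B{\left(p \right)} = \left(-1\right) \left(-45\right) = 45$)
$19055 - B{\left(W{\left(v{\left(5 \right)} \right)} \right)} = 19055 - 45 = 19010$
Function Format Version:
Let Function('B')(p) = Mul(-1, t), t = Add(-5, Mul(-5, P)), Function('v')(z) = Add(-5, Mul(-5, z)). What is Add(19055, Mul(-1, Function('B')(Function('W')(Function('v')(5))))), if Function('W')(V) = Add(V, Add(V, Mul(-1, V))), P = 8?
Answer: 19010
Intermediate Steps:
t = -45 (t = Add(-5, Mul(-5, 8)) = Add(-5, -40) = -45)
Function('W')(V) = V (Function('W')(V) = Add(V, 0) = V)
Function('B')(p) = 45 (Function('B')(p) = Mul(-1, -45) = 45)
Add(19055, Mul(-1, Function('B')(Function('W')(Function('v')(5))))) = Add(19055, Mul(-1, 45)) = Add(19055, -45) = 19010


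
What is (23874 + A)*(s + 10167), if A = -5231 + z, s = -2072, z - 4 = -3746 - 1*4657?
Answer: 82925180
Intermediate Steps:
z = -8399 (z = 4 + (-3746 - 1*4657) = 4 + (-3746 - 4657) = 4 - 8403 = -8399)
A = -13630 (A = -5231 - 8399 = -13630)
(23874 + A)*(s + 10167) = (23874 - 13630)*(-2072 + 10167) = 10244*8095 = 82925180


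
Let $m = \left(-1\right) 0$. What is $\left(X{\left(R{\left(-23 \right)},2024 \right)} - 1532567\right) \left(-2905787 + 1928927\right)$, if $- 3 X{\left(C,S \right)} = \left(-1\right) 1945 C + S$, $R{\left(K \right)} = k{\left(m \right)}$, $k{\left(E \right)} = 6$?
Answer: $1493962469100$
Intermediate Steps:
$m = 0$
$R{\left(K \right)} = 6$
$X{\left(C,S \right)} = - \frac{S}{3} + \frac{1945 C}{3}$ ($X{\left(C,S \right)} = - \frac{\left(-1\right) 1945 C + S}{3} = - \frac{- 1945 C + S}{3} = - \frac{S - 1945 C}{3} = - \frac{S}{3} + \frac{1945 C}{3}$)
$\left(X{\left(R{\left(-23 \right)},2024 \right)} - 1532567\right) \left(-2905787 + 1928927\right) = \left(\left(\left(- \frac{1}{3}\right) 2024 + \frac{1945}{3} \cdot 6\right) - 1532567\right) \left(-2905787 + 1928927\right) = \left(\left(- \frac{2024}{3} + 3890\right) - 1532567\right) \left(-976860\right) = \left(\frac{9646}{3} - 1532567\right) \left(-976860\right) = \left(- \frac{4588055}{3}\right) \left(-976860\right) = 1493962469100$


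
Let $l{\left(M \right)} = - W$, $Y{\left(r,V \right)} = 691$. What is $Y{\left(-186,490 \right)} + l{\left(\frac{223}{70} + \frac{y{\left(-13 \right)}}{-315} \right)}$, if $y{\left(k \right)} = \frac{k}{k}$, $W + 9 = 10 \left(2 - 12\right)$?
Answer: $800$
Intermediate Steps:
$W = -109$ ($W = -9 + 10 \left(2 - 12\right) = -9 + 10 \left(-10\right) = -9 - 100 = -109$)
$y{\left(k \right)} = 1$
$l{\left(M \right)} = 109$ ($l{\left(M \right)} = \left(-1\right) \left(-109\right) = 109$)
$Y{\left(-186,490 \right)} + l{\left(\frac{223}{70} + \frac{y{\left(-13 \right)}}{-315} \right)} = 691 + 109 = 800$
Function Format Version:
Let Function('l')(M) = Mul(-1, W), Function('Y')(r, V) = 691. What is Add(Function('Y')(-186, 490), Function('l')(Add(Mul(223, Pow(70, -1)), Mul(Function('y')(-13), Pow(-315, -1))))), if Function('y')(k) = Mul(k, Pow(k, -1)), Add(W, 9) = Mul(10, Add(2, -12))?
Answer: 800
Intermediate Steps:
W = -109 (W = Add(-9, Mul(10, Add(2, -12))) = Add(-9, Mul(10, -10)) = Add(-9, -100) = -109)
Function('y')(k) = 1
Function('l')(M) = 109 (Function('l')(M) = Mul(-1, -109) = 109)
Add(Function('Y')(-186, 490), Function('l')(Add(Mul(223, Pow(70, -1)), Mul(Function('y')(-13), Pow(-315, -1))))) = Add(691, 109) = 800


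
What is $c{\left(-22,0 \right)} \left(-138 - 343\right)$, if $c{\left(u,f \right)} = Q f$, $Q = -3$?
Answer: $0$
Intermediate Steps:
$c{\left(u,f \right)} = - 3 f$
$c{\left(-22,0 \right)} \left(-138 - 343\right) = \left(-3\right) 0 \left(-138 - 343\right) = 0 \left(-481\right) = 0$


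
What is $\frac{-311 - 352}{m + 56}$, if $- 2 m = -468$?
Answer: $- \frac{663}{290} \approx -2.2862$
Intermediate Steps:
$m = 234$ ($m = \left(- \frac{1}{2}\right) \left(-468\right) = 234$)
$\frac{-311 - 352}{m + 56} = \frac{-311 - 352}{234 + 56} = - \frac{663}{290}$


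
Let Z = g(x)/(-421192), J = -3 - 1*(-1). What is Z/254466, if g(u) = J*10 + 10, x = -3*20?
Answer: 5/53589521736 ≈ 9.3302e-11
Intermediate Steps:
x = -60
J = -2 (J = -3 + 1 = -2)
g(u) = -10 (g(u) = -2*10 + 10 = -20 + 10 = -10)
Z = 5/210596 (Z = -10/(-421192) = -10*(-1/421192) = 5/210596 ≈ 2.3742e-5)
Z/254466 = (5/210596)/254466 = (5/210596)*(1/254466) = 5/53589521736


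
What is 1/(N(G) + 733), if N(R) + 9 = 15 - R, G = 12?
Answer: 1/727 ≈ 0.0013755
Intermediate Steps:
N(R) = 6 - R (N(R) = -9 + (15 - R) = 6 - R)
1/(N(G) + 733) = 1/((6 - 1*12) + 733) = 1/((6 - 12) + 733) = 1/(-6 + 733) = 1/727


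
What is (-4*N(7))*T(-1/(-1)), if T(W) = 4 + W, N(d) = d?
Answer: -140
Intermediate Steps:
(-4*N(7))*T(-1/(-1)) = (-4*7)*(4 - 1/(-1)) = -28*(4 - 1*(-1)) = -28*(4 + 1) = -28*5 = -140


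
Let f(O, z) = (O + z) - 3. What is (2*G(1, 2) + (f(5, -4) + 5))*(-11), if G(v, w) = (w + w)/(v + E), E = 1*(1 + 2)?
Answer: -55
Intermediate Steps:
f(O, z) = -3 + O + z
E = 3 (E = 1*3 = 3)
G(v, w) = 2*w/(3 + v) (G(v, w) = (w + w)/(v + 3) = (2*w)/(3 + v) = 2*w/(3 + v))
(2*G(1, 2) + (f(5, -4) + 5))*(-11) = (2*(2*2/(3 + 1)) + ((-3 + 5 - 4) + 5))*(-11) = (2*(2*2/4) + (-2 + 5))*(-11) = (2*(2*2*(¼)) + 3)*(-11) = (2*1 + 3)*(-11) = (2 + 3)*(-11) = 5*(-11) = -55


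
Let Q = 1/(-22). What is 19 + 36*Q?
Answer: 191/11 ≈ 17.364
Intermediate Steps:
Q = -1/22 ≈ -0.045455
19 + 36*Q = 19 + 36*(-1/22) = 19 - 18/11 = 191/11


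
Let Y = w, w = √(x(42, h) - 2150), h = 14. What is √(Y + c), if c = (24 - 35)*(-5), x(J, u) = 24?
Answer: √(55 + I*√2126) ≈ 7.9615 + 2.8957*I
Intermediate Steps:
w = I*√2126 (w = √(24 - 2150) = √(-2126) = I*√2126 ≈ 46.109*I)
Y = I*√2126 ≈ 46.109*I
c = 55 (c = -11*(-5) = 55)
√(Y + c) = √(I*√2126 + 55) = √(55 + I*√2126)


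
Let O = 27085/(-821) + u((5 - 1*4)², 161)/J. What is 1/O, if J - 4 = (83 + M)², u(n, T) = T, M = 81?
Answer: -22084900/728454319 ≈ -0.030317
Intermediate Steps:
J = 26900 (J = 4 + (83 + 81)² = 4 + 164² = 4 + 26896 = 26900)
O = -728454319/22084900 (O = 27085/(-821) + 161/26900 = 27085*(-1/821) + 161*(1/26900) = -27085/821 + 161/26900 = -728454319/22084900 ≈ -32.984)
1/O = 1/(-728454319/22084900) = -22084900/728454319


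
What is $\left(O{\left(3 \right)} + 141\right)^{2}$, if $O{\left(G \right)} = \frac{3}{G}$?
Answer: $20164$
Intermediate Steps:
$\left(O{\left(3 \right)} + 141\right)^{2} = \left(\frac{3}{3} + 141\right)^{2} = \left(3 \cdot \frac{1}{3} + 141\right)^{2} = \left(1 + 141\right)^{2} = 142^{2} = 20164$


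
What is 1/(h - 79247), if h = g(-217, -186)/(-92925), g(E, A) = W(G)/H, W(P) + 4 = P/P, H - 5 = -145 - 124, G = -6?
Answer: -8177400/648034417801 ≈ -1.2619e-5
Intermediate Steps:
H = -264 (H = 5 + (-145 - 124) = 5 - 269 = -264)
W(P) = -3 (W(P) = -4 + P/P = -4 + 1 = -3)
g(E, A) = 1/88 (g(E, A) = -3/(-264) = -3*(-1/264) = 1/88)
h = -1/8177400 (h = (1/88)/(-92925) = (1/88)*(-1/92925) = -1/8177400 ≈ -1.2229e-7)
1/(h - 79247) = 1/(-1/8177400 - 79247) = 1/(-648034417801/8177400) = -8177400/648034417801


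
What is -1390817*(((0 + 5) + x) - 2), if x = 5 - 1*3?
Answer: -6954085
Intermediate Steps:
x = 2 (x = 5 - 3 = 2)
-1390817*(((0 + 5) + x) - 2) = -1390817*(((0 + 5) + 2) - 2) = -1390817*((5 + 2) - 2) = -1390817*(7 - 2) = -1390817*5 = -6954085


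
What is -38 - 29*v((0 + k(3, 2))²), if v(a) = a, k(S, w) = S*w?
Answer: -1082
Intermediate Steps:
-38 - 29*v((0 + k(3, 2))²) = -38 - 29*(0 + 3*2)² = -38 - 29*(0 + 6)² = -38 - 29*6² = -38 - 29*36 = -38 - 1044 = -1082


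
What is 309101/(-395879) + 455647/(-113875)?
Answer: -215579955088/45080721125 ≈ -4.7821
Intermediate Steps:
309101/(-395879) + 455647/(-113875) = 309101*(-1/395879) + 455647*(-1/113875) = -309101/395879 - 455647/113875 = -215579955088/45080721125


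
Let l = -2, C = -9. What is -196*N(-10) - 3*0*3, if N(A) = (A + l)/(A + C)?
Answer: -2352/19 ≈ -123.79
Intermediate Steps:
N(A) = (-2 + A)/(-9 + A) (N(A) = (A - 2)/(A - 9) = (-2 + A)/(-9 + A))
-196*N(-10) - 3*0*3 = -196*(-2 - 10)/(-9 - 10) - 3*0*3 = -196*(-12)/(-19) + 0*3 = -(-196)*(-12)/19 + 0 = -196*12/19 + 0 = -2352/19 + 0 = -2352/19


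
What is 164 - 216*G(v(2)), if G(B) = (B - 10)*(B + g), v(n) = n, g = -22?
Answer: -34396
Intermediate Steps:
G(B) = (-22 + B)*(-10 + B) (G(B) = (B - 10)*(B - 22) = (-10 + B)*(-22 + B) = (-22 + B)*(-10 + B))
164 - 216*G(v(2)) = 164 - 216*(220 + 2² - 32*2) = 164 - 216*(220 + 4 - 64) = 164 - 216*160 = 164 - 34560 = -34396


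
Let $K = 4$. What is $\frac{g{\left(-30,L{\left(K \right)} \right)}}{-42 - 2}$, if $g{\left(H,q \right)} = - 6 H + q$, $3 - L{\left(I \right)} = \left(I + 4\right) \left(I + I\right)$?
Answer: $- \frac{119}{44} \approx -2.7045$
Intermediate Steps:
$L{\left(I \right)} = 3 - 2 I \left(4 + I\right)$ ($L{\left(I \right)} = 3 - \left(I + 4\right) \left(I + I\right) = 3 - \left(4 + I\right) 2 I = 3 - 2 I \left(4 + I\right)$)
$g{\left(H,q \right)} = q - 6 H$
$\frac{g{\left(-30,L{\left(K \right)} \right)}}{-42 - 2} = \frac{\left(3 - 32 - 2 \cdot 4^{2}\right) - -180}{-42 - 2} = \frac{\left(3 - 32 - 32\right) + 180}{-44} = - \frac{\left(3 - 32 - 32\right) + 180}{44} = - \frac{-61 + 180}{44} = \left(- \frac{1}{44}\right) 119 = - \frac{119}{44}$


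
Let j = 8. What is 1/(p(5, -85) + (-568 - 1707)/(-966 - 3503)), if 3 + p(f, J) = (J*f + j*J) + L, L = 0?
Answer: -4469/4949377 ≈ -0.00090294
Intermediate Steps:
p(f, J) = -3 + 8*J + J*f (p(f, J) = -3 + ((J*f + 8*J) + 0) = -3 + ((8*J + J*f) + 0) = -3 + (8*J + J*f) = -3 + 8*J + J*f)
1/(p(5, -85) + (-568 - 1707)/(-966 - 3503)) = 1/((-3 + 8*(-85) - 85*5) + (-568 - 1707)/(-966 - 3503)) = 1/((-3 - 680 - 425) - 2275/(-4469)) = 1/(-1108 - 2275*(-1/4469)) = 1/(-1108 + 2275/4469) = 1/(-4949377/4469) = -4469/4949377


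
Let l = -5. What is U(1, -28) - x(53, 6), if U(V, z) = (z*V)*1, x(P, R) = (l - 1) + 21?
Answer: -43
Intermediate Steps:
x(P, R) = 15 (x(P, R) = (-5 - 1) + 21 = -6 + 21 = 15)
U(V, z) = V*z (U(V, z) = (V*z)*1 = V*z)
U(1, -28) - x(53, 6) = 1*(-28) - 1*15 = -28 - 15 = -43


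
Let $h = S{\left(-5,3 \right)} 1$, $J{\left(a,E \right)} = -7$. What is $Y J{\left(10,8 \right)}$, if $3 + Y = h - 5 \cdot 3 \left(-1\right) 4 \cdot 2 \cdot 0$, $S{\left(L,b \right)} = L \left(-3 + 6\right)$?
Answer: $126$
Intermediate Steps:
$S{\left(L,b \right)} = 3 L$ ($S{\left(L,b \right)} = L 3 = 3 L$)
$h = -15$ ($h = 3 \left(-5\right) 1 = \left(-15\right) 1 = -15$)
$Y = -18$ ($Y = -3 - \left(15 + 5 \cdot 3 \left(-1\right) 4 \cdot 2 \cdot 0\right) = -3 - \left(15 + 5 \left(-3\right) 4 \cdot 2 \cdot 0\right) = -3 - \left(15 + 5 \left(-12\right) 2 \cdot 0\right) = -3 - \left(15 + 5 \left(\left(-24\right) 0\right)\right) = -3 - 15 = -18$)
$Y J{\left(10,8 \right)} = \left(-18\right) \left(-7\right) = 126$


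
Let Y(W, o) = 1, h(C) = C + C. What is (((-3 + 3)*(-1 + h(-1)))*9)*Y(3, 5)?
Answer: 0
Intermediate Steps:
h(C) = 2*C
(((-3 + 3)*(-1 + h(-1)))*9)*Y(3, 5) = (((-3 + 3)*(-1 + 2*(-1)))*9)*1 = ((0*(-1 - 2))*9)*1 = ((0*(-3))*9)*1 = (0*9)*1 = 0*1 = 0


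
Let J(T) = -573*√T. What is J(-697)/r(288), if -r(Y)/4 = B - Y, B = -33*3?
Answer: -191*I*√697/516 ≈ -9.7724*I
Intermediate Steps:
B = -99
r(Y) = 396 + 4*Y (r(Y) = -4*(-99 - Y) = 396 + 4*Y)
J(-697)/r(288) = (-573*I*√697)/(396 + 4*288) = (-573*I*√697)/(396 + 1152) = -573*I*√697/1548 = -573*I*√697*(1/1548) = -191*I*√697/516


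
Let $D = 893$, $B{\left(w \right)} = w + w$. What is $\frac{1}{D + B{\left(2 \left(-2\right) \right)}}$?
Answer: $\frac{1}{885} \approx 0.0011299$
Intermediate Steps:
$B{\left(w \right)} = 2 w$
$\frac{1}{D + B{\left(2 \left(-2\right) \right)}} = \frac{1}{893 + 2 \cdot 2 \left(-2\right)} = \frac{1}{893 + 2 \left(-4\right)} = \frac{1}{893 - 8} = \frac{1}{885}$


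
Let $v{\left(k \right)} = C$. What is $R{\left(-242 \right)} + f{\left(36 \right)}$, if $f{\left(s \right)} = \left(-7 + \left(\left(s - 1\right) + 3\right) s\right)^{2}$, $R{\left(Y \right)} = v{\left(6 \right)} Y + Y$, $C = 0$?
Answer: $1852079$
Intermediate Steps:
$v{\left(k \right)} = 0$
$R{\left(Y \right)} = Y$ ($R{\left(Y \right)} = 0 Y + Y = 0 + Y = Y$)
$f{\left(s \right)} = \left(-7 + s \left(2 + s\right)\right)^{2}$ ($f{\left(s \right)} = \left(-7 + \left(\left(-1 + s\right) + 3\right) s\right)^{2} = \left(-7 + \left(2 + s\right) s\right)^{2} = \left(-7 + s \left(2 + s\right)\right)^{2}$)
$R{\left(-242 \right)} + f{\left(36 \right)} = -242 + \left(-7 + 36^{2} + 2 \cdot 36\right)^{2} = -242 + \left(-7 + 1296 + 72\right)^{2} = -242 + 1361^{2} = -242 + 1852321 = 1852079$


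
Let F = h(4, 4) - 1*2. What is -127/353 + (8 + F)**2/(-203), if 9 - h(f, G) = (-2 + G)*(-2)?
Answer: -153214/71659 ≈ -2.1381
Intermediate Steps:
h(f, G) = 5 + 2*G (h(f, G) = 9 - (-2 + G)*(-2) = 9 - (4 - 2*G) = 9 + (-4 + 2*G) = 5 + 2*G)
F = 11 (F = (5 + 2*4) - 1*2 = (5 + 8) - 2 = 13 - 2 = 11)
-127/353 + (8 + F)**2/(-203) = -127/353 + (8 + 11)**2/(-203) = -127*1/353 + 19**2*(-1/203) = -127/353 + 361*(-1/203) = -127/353 - 361/203 = -153214/71659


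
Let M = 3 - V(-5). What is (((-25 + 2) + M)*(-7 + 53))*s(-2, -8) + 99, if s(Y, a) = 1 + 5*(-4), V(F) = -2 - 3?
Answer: 13209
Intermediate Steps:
V(F) = -5
M = 8 (M = 3 - 1*(-5) = 3 + 5 = 8)
s(Y, a) = -19 (s(Y, a) = 1 - 20 = -19)
(((-25 + 2) + M)*(-7 + 53))*s(-2, -8) + 99 = (((-25 + 2) + 8)*(-7 + 53))*(-19) + 99 = ((-23 + 8)*46)*(-19) + 99 = -15*46*(-19) + 99 = -690*(-19) + 99 = 13110 + 99 = 13209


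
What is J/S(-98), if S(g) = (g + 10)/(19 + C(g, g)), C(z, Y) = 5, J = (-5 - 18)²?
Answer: -1587/11 ≈ -144.27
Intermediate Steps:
J = 529 (J = (-23)² = 529)
S(g) = 5/12 + g/24 (S(g) = (g + 10)/(19 + 5) = (10 + g)/24 = (10 + g)*(1/24) = 5/12 + g/24)
J/S(-98) = 529/(5/12 + (1/24)*(-98)) = 529/(5/12 - 49/12) = 529/(-11/3) = 529*(-3/11) = -1587/11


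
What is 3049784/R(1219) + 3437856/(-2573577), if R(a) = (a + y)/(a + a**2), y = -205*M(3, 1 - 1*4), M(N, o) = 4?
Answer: 1296962069660759744/114095247 ≈ 1.1367e+10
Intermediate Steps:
y = -820 (y = -205*4 = -820)
R(a) = (-820 + a)/(a + a**2) (R(a) = (a - 820)/(a + a**2) = (-820 + a)/(a + a**2))
3049784/R(1219) + 3437856/(-2573577) = 3049784/(((-820 + 1219)/(1219*(1 + 1219)))) + 3437856/(-2573577) = 3049784/(((1/1219)*399/1220)) + 3437856*(-1/2573577) = 3049784/(((1/1219)*(1/1220)*399)) - 381984/285953 = 3049784/(399/1487180) - 381984/285953 = 3049784*(1487180/399) - 381984/285953 = 4535577769120/399 - 381984/285953 = 1296962069660759744/114095247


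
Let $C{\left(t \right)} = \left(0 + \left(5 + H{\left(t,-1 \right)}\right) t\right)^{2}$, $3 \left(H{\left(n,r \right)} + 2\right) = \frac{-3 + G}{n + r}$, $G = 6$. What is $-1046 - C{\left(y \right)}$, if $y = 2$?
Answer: $-1110$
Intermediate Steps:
$H{\left(n,r \right)} = -2 + \frac{1}{n + r}$ ($H{\left(n,r \right)} = -2 + \frac{\left(-3 + 6\right) \frac{1}{n + r}}{3} = -2 + \frac{3 \frac{1}{n + r}}{3} = -2 + \frac{1}{n + r}$)
$C{\left(t \right)} = t^{2} \left(5 + \frac{3 - 2 t}{-1 + t}\right)^{2}$ ($C{\left(t \right)} = \left(0 + \left(5 + \frac{1 - 2 t - -2}{t - 1}\right) t\right)^{2} = \left(0 + \left(5 + \frac{1 - 2 t + 2}{-1 + t}\right) t\right)^{2} = \left(0 + \left(5 + \frac{3 - 2 t}{-1 + t}\right) t\right)^{2} = \left(0 + t \left(5 + \frac{3 - 2 t}{-1 + t}\right)\right)^{2} = \left(t \left(5 + \frac{3 - 2 t}{-1 + t}\right)\right)^{2} = t^{2} \left(5 + \frac{3 - 2 t}{-1 + t}\right)^{2}$)
$-1046 - C{\left(y \right)} = -1046 - \frac{2^{2} \left(-2 + 3 \cdot 2\right)^{2}}{\left(-1 + 2\right)^{2}} = -1046 - 4 \cdot 1^{-2} \left(-2 + 6\right)^{2} = -1046 - 4 \cdot 1 \cdot 4^{2} = -1046 - 4 \cdot 1 \cdot 16 = -1046 - 64 = -1110$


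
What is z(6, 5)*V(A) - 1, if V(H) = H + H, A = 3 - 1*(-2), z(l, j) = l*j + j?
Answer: 349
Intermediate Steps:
z(l, j) = j + j*l (z(l, j) = j*l + j = j + j*l)
A = 5 (A = 3 + 2 = 5)
V(H) = 2*H
z(6, 5)*V(A) - 1 = (5*(1 + 6))*(2*5) - 1 = (5*7)*10 - 1 = 35*10 - 1 = 350 - 1 = 349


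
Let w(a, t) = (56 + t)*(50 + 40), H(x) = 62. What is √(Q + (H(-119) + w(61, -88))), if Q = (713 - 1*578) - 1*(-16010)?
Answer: √13327 ≈ 115.44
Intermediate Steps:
w(a, t) = 5040 + 90*t (w(a, t) = (56 + t)*90 = 5040 + 90*t)
Q = 16145 (Q = (713 - 578) + 16010 = 135 + 16010 = 16145)
√(Q + (H(-119) + w(61, -88))) = √(16145 + (62 + (5040 + 90*(-88)))) = √(16145 + (62 + (5040 - 7920))) = √(16145 + (62 - 2880)) = √(16145 - 2818) = √13327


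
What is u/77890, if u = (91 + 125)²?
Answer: 23328/38945 ≈ 0.59900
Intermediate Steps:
u = 46656 (u = 216² = 46656)
u/77890 = 46656/77890 = 46656*(1/77890) = 23328/38945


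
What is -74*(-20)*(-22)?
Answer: -32560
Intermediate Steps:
-74*(-20)*(-22) = 1480*(-22) = -32560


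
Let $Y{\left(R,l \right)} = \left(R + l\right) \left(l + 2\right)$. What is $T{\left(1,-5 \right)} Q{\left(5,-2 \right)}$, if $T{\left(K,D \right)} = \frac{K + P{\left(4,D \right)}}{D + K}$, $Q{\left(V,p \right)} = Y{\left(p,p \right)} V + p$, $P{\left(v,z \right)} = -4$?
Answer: $- \frac{3}{2} \approx -1.5$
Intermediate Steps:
$Y{\left(R,l \right)} = \left(2 + l\right) \left(R + l\right)$ ($Y{\left(R,l \right)} = \left(R + l\right) \left(2 + l\right) = \left(2 + l\right) \left(R + l\right)$)
$Q{\left(V,p \right)} = p + V \left(2 p^{2} + 4 p\right)$ ($Q{\left(V,p \right)} = \left(p^{2} + 2 p + 2 p + p p\right) V + p = \left(p^{2} + 2 p + 2 p + p^{2}\right) V + p = \left(2 p^{2} + 4 p\right) V + p = V \left(2 p^{2} + 4 p\right) + p = p + V \left(2 p^{2} + 4 p\right)$)
$T{\left(K,D \right)} = \frac{-4 + K}{D + K}$ ($T{\left(K,D \right)} = \frac{K - 4}{D + K} = \frac{-4 + K}{D + K}$)
$T{\left(1,-5 \right)} Q{\left(5,-2 \right)} = \frac{-4 + 1}{-5 + 1} \left(- 2 \left(1 + 2 \cdot 5 \left(2 - 2\right)\right)\right) = \frac{1}{-4} \left(-3\right) \left(- 2 \left(1 + 2 \cdot 5 \cdot 0\right)\right) = \left(- \frac{1}{4}\right) \left(-3\right) \left(- 2 \left(1 + 0\right)\right) = \frac{3 \left(\left(-2\right) 1\right)}{4} = \frac{3}{4} \left(-2\right) = - \frac{3}{2}$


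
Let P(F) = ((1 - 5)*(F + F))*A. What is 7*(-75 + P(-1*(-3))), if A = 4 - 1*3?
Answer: -693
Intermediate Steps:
A = 1 (A = 4 - 3 = 1)
P(F) = -8*F (P(F) = ((1 - 5)*(F + F))*1 = -8*F*1 = -8*F)
7*(-75 + P(-1*(-3))) = 7*(-75 - (-8)*(-3)) = 7*(-75 - 8*3) = 7*(-75 - 24) = 7*(-99) = -693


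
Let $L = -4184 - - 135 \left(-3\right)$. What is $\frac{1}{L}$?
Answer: $- \frac{1}{4589} \approx -0.00021791$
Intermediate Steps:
$L = -4589$ ($L = -4184 - \left(-1\right) \left(-405\right) = -4184 - 405 = -4589$)
$\frac{1}{L} = \frac{1}{-4589} = - \frac{1}{4589}$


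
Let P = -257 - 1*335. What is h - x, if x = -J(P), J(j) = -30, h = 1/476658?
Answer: -14299739/476658 ≈ -30.000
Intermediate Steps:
h = 1/476658 ≈ 2.0979e-6
P = -592 (P = -257 - 335 = -592)
x = 30 (x = -1*(-30) = 30)
h - x = 1/476658 - 1*30 = 1/476658 - 30 = -14299739/476658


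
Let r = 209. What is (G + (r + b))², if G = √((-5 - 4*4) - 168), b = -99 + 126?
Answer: 55507 + 1416*I*√21 ≈ 55507.0 + 6488.9*I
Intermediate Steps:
b = 27
G = 3*I*√21 (G = √((-5 - 16) - 168) = √(-21 - 168) = √(-189) = 3*I*√21 ≈ 13.748*I)
(G + (r + b))² = (3*I*√21 + (209 + 27))² = (3*I*√21 + 236)² = (236 + 3*I*√21)²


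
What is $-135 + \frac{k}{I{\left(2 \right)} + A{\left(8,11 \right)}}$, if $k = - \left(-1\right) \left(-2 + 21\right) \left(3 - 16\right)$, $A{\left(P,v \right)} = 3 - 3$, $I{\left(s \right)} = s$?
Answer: $- \frac{517}{2} \approx -258.5$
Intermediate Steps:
$A{\left(P,v \right)} = 0$
$k = -247$ ($k = - \left(-1\right) 19 \left(-13\right) = - \left(-1\right) \left(-247\right) = \left(-1\right) 247 = -247$)
$-135 + \frac{k}{I{\left(2 \right)} + A{\left(8,11 \right)}} = -135 + \frac{1}{2 + 0} \left(-247\right) = -135 + \frac{1}{2} \left(-247\right) = -135 - \frac{247}{2} = - \frac{517}{2}$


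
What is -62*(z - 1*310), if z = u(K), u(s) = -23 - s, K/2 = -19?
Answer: 18290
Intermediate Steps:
K = -38 (K = 2*(-19) = -38)
z = 15 (z = -23 - 1*(-38) = -23 + 38 = 15)
-62*(z - 1*310) = -62*(15 - 1*310) = -62*(15 - 310) = -62*(-295) = 18290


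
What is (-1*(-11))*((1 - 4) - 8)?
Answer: -121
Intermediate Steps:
(-1*(-11))*((1 - 4) - 8) = 11*(-3 - 8) = 11*(-11) = -121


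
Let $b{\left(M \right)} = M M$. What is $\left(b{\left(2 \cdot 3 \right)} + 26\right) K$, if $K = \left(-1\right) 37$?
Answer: $-2294$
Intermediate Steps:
$K = -37$
$b{\left(M \right)} = M^{2}$
$\left(b{\left(2 \cdot 3 \right)} + 26\right) K = \left(\left(2 \cdot 3\right)^{2} + 26\right) \left(-37\right) = \left(6^{2} + 26\right) \left(-37\right) = \left(36 + 26\right) \left(-37\right) = 62 \left(-37\right) = -2294$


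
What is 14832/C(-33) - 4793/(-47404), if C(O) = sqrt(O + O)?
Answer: 4793/47404 - 2472*I*sqrt(66)/11 ≈ 0.10111 - 1825.7*I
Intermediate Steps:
C(O) = sqrt(2)*sqrt(O) (C(O) = sqrt(2*O) = sqrt(2)*sqrt(O))
14832/C(-33) - 4793/(-47404) = 14832/((sqrt(2)*sqrt(-33))) - 4793/(-47404) = 14832/((sqrt(2)*(I*sqrt(33)))) - 4793*(-1/47404) = 14832/((I*sqrt(66))) + 4793/47404 = 14832*(-I*sqrt(66)/66) + 4793/47404 = -2472*I*sqrt(66)/11 + 4793/47404 = 4793/47404 - 2472*I*sqrt(66)/11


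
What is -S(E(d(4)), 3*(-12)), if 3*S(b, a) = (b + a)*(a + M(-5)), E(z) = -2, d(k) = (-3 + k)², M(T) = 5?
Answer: -1178/3 ≈ -392.67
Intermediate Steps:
S(b, a) = (5 + a)*(a + b)/3 (S(b, a) = ((b + a)*(a + 5))/3 = ((a + b)*(5 + a))/3 = ((5 + a)*(a + b))/3 = (5 + a)*(a + b)/3)
-S(E(d(4)), 3*(-12)) = -((3*(-12))²/3 + 5*(3*(-12))/3 + (5/3)*(-2) + (⅓)*(3*(-12))*(-2)) = -((⅓)*(-36)² + (5/3)*(-36) - 10/3 + (⅓)*(-36)*(-2)) = -((⅓)*1296 - 60 - 10/3 + 24) = -(432 - 60 - 10/3 + 24) = -1*1178/3 = -1178/3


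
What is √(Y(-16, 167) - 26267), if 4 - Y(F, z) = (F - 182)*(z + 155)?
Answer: √37493 ≈ 193.63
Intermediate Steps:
Y(F, z) = 4 - (-182 + F)*(155 + z) (Y(F, z) = 4 - (F - 182)*(z + 155) = 4 - (-182 + F)*(155 + z))
√(Y(-16, 167) - 26267) = √((28214 - 155*(-16) + 182*167 - 1*(-16)*167) - 26267) = √((28214 + 2480 + 30394 + 2672) - 26267) = √(63760 - 26267) = √37493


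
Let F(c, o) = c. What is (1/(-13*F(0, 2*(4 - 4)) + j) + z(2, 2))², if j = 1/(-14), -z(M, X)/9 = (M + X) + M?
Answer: 4624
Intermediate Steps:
z(M, X) = -18*M - 9*X (z(M, X) = -9*((M + X) + M) = -9*(X + 2*M) = -18*M - 9*X)
j = -1/14 ≈ -0.071429
(1/(-13*F(0, 2*(4 - 4)) + j) + z(2, 2))² = (1/(-13*0 - 1/14) + (-18*2 - 9*2))² = (1/(0 - 1/14) + (-36 - 18))² = (1/(-1/14) - 54)² = (-14 - 54)² = (-68)² = 4624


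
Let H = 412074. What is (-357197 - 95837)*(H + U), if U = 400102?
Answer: -367943341984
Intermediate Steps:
(-357197 - 95837)*(H + U) = (-357197 - 95837)*(412074 + 400102) = -453034*812176 = -367943341984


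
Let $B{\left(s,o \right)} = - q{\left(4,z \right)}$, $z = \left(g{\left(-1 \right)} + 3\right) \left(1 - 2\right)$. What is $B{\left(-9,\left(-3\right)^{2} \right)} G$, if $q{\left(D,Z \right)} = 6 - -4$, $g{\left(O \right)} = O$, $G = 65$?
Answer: $-650$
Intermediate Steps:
$z = -2$ ($z = \left(-1 + 3\right) \left(1 - 2\right) = 2 \left(-1\right) = -2$)
$q{\left(D,Z \right)} = 10$ ($q{\left(D,Z \right)} = 6 + 4 = 10$)
$B{\left(s,o \right)} = -10$ ($B{\left(s,o \right)} = \left(-1\right) 10 = -10$)
$B{\left(-9,\left(-3\right)^{2} \right)} G = \left(-10\right) 65 = -650$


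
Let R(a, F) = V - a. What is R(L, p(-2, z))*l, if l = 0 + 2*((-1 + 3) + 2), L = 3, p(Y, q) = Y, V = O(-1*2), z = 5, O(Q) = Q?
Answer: -40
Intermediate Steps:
V = -2 (V = -1*2 = -2)
R(a, F) = -2 - a
l = 8 (l = 0 + 2*(2 + 2) = 0 + 2*4 = 0 + 8 = 8)
R(L, p(-2, z))*l = (-2 - 1*3)*8 = (-2 - 3)*8 = -5*8 = -40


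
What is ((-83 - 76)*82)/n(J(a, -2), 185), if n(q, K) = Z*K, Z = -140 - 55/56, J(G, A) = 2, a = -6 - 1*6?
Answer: 730128/1460575 ≈ 0.49989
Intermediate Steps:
a = -12 (a = -6 - 6 = -12)
Z = -7895/56 (Z = -140 - 55*1/56 = -140 - 55/56 = -7895/56 ≈ -140.98)
n(q, K) = -7895*K/56
((-83 - 76)*82)/n(J(a, -2), 185) = ((-83 - 76)*82)/((-7895/56*185)) = (-159*82)/(-1460575/56) = -13038*(-56/1460575) = 730128/1460575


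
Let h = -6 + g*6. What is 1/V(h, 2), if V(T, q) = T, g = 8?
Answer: 1/42 ≈ 0.023810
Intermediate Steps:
h = 42 (h = -6 + 8*6 = -6 + 48 = 42)
1/V(h, 2) = 1/42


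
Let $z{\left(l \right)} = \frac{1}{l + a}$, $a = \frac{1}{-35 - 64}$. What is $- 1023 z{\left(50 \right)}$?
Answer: $- \frac{101277}{4949} \approx -20.464$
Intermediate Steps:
$a = - \frac{1}{99}$ ($a = \frac{1}{-99} = - \frac{1}{99} \approx -0.010101$)
$z{\left(l \right)} = \frac{1}{- \frac{1}{99} + l}$ ($z{\left(l \right)} = \frac{1}{l - \frac{1}{99}} = \frac{1}{- \frac{1}{99} + l}$)
$- 1023 z{\left(50 \right)} = - 1023 \frac{99}{-1 + 99 \cdot 50} = - 1023 \frac{99}{-1 + 4950} = - 1023 \cdot \frac{99}{4949} = - 1023 \cdot 99 \cdot \frac{1}{4949} = \left(-1023\right) \frac{99}{4949} = - \frac{101277}{4949}$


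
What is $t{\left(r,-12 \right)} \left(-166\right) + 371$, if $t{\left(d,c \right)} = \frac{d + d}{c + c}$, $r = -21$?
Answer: $\frac{161}{2} \approx 80.5$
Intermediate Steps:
$t{\left(d,c \right)} = \frac{d}{c}$ ($t{\left(d,c \right)} = \frac{2 d}{2 c} = 2 d \frac{1}{2 c} = \frac{d}{c}$)
$t{\left(r,-12 \right)} \left(-166\right) + 371 = - \frac{21}{-12} \left(-166\right) + 371 = \left(-21\right) \left(- \frac{1}{12}\right) \left(-166\right) + 371 = \frac{7}{4} \left(-166\right) + 371 = - \frac{581}{2} + 371 = \frac{161}{2}$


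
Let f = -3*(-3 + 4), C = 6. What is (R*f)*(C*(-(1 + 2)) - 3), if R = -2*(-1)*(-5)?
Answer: -630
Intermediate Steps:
R = -10 (R = 2*(-5) = -10)
f = -3 (f = -3*1 = -3)
(R*f)*(C*(-(1 + 2)) - 3) = (-10*(-3))*(6*(-(1 + 2)) - 3) = 30*(6*(-1*3) - 3) = 30*(6*(-3) - 3) = 30*(-18 - 3) = 30*(-21) = -630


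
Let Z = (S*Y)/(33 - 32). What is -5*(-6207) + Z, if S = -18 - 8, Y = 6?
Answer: 30879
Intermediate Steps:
S = -26
Z = -156 (Z = (-26*6)/(33 - 32) = -156/1 = -156*1 = -156)
-5*(-6207) + Z = -5*(-6207) - 156 = 31035 - 156 = 30879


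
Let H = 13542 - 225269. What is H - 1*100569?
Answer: -312296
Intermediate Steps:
H = -211727
H - 1*100569 = -211727 - 1*100569 = -211727 - 100569 = -312296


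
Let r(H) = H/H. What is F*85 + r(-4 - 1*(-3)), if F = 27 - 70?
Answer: -3654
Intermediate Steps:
r(H) = 1
F = -43
F*85 + r(-4 - 1*(-3)) = -43*85 + 1 = -3655 + 1 = -3654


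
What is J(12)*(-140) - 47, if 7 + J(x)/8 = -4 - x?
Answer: 25713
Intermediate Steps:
J(x) = -88 - 8*x (J(x) = -56 + 8*(-4 - x) = -56 + (-32 - 8*x) = -88 - 8*x)
J(12)*(-140) - 47 = (-88 - 8*12)*(-140) - 47 = (-88 - 96)*(-140) - 47 = -184*(-140) - 47 = 25760 - 47 = 25713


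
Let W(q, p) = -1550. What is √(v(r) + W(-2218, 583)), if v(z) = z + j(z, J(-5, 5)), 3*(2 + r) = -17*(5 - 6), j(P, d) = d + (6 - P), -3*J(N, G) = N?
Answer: I*√13881/3 ≈ 39.273*I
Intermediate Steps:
J(N, G) = -N/3
j(P, d) = 6 + d - P
r = 11/3 (r = -2 + (-17*(5 - 6))/3 = -2 + (-17*(-1))/3 = -2 + (⅓)*17 = -2 + 17/3 = 11/3 ≈ 3.6667)
v(z) = 23/3 (v(z) = z + (6 - ⅓*(-5) - z) = z + (6 + 5/3 - z) = z + (23/3 - z) = 23/3)
√(v(r) + W(-2218, 583)) = √(23/3 - 1550) = √(-4627/3) = I*√13881/3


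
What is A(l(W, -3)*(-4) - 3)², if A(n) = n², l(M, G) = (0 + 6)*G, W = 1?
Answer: 22667121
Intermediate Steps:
l(M, G) = 6*G
A(l(W, -3)*(-4) - 3)² = (((6*(-3))*(-4) - 3)²)² = ((-18*(-4) - 3)²)² = ((72 - 3)²)² = (69²)² = 4761² = 22667121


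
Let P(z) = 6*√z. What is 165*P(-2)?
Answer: 990*I*√2 ≈ 1400.1*I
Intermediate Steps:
165*P(-2) = 165*(6*√(-2)) = 165*(6*(I*√2)) = 165*(6*I*√2) = 990*I*√2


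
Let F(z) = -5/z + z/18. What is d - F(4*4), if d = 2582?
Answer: 371725/144 ≈ 2581.4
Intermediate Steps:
F(z) = -5/z + z/18 (F(z) = -5/z + z*(1/18) = -5/z + z/18)
d - F(4*4) = 2582 - (-5/(4*4) + (4*4)/18) = 2582 - (-5/16 + (1/18)*16) = 2582 - (-5*1/16 + 8/9) = 2582 - (-5/16 + 8/9) = 2582 - 1*83/144 = 2582 - 83/144 = 371725/144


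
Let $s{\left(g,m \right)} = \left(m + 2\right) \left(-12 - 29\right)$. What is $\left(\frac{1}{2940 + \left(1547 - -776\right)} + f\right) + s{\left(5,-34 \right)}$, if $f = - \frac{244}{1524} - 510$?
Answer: $\frac{1607852144}{2005203} \approx 801.84$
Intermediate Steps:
$f = - \frac{194371}{381}$ ($f = \left(-244\right) \frac{1}{1524} - 510 = - \frac{61}{381} - 510 = - \frac{194371}{381} \approx -510.16$)
$s{\left(g,m \right)} = -82 - 41 m$ ($s{\left(g,m \right)} = \left(2 + m\right) \left(-41\right) = -82 - 41 m$)
$\left(\frac{1}{2940 + \left(1547 - -776\right)} + f\right) + s{\left(5,-34 \right)} = \left(\frac{1}{2940 + \left(1547 - -776\right)} - \frac{194371}{381}\right) - -1312 = \left(\frac{1}{2940 + \left(1547 + 776\right)} - \frac{194371}{381}\right) + \left(-82 + 1394\right) = \left(\frac{1}{2940 + 2323} - \frac{194371}{381}\right) + 1312 = \left(\frac{1}{5263} - \frac{194371}{381}\right) + 1312 = - \frac{1022974192}{2005203} + 1312 = \frac{1607852144}{2005203}$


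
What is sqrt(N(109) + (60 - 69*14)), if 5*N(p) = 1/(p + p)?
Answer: I*sqrt(1076417510)/1090 ≈ 30.1*I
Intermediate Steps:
N(p) = 1/(10*p) (N(p) = 1/(5*(p + p)) = 1/(5*((2*p))) = (1/(2*p))/5 = 1/(10*p))
sqrt(N(109) + (60 - 69*14)) = sqrt((1/10)/109 + (60 - 69*14)) = sqrt((1/10)*(1/109) + (60 - 966)) = sqrt(1/1090 - 906) = sqrt(-987539/1090) = I*sqrt(1076417510)/1090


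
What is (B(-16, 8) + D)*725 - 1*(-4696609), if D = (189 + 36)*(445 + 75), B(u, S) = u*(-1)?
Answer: 89533209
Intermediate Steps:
B(u, S) = -u
D = 117000 (D = 225*520 = 117000)
(B(-16, 8) + D)*725 - 1*(-4696609) = (-1*(-16) + 117000)*725 - 1*(-4696609) = (16 + 117000)*725 + 4696609 = 117016*725 + 4696609 = 84836600 + 4696609 = 89533209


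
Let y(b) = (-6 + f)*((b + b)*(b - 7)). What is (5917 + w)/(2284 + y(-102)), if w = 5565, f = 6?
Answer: 5741/1142 ≈ 5.0271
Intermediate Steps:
y(b) = 0 (y(b) = (-6 + 6)*((b + b)*(b - 7)) = 0*((2*b)*(-7 + b)) = 0*(2*b*(-7 + b)) = 0)
(5917 + w)/(2284 + y(-102)) = (5917 + 5565)/(2284 + 0) = 11482/2284 = 11482*(1/2284) = 5741/1142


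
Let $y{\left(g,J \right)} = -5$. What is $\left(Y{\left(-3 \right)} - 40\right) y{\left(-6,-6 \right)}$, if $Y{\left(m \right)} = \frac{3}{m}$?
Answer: $205$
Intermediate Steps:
$\left(Y{\left(-3 \right)} - 40\right) y{\left(-6,-6 \right)} = \left(\frac{3}{-3} - 40\right) \left(-5\right) = \left(3 \left(- \frac{1}{3}\right) - 40\right) \left(-5\right) = \left(-1 - 40\right) \left(-5\right) = \left(-41\right) \left(-5\right) = 205$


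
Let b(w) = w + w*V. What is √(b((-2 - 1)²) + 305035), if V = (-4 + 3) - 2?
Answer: √305017 ≈ 552.28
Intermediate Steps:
V = -3 (V = -1 - 2 = -3)
b(w) = -2*w (b(w) = w + w*(-3) = w - 3*w = -2*w)
√(b((-2 - 1)²) + 305035) = √(-2*(-2 - 1)² + 305035) = √(-2*(-3)² + 305035) = √(-2*9 + 305035) = √(-18 + 305035) = √305017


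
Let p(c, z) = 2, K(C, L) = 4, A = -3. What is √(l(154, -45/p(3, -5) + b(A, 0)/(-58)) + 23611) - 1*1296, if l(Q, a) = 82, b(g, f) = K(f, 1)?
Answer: -1296 + √23693 ≈ -1142.1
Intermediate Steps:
b(g, f) = 4
√(l(154, -45/p(3, -5) + b(A, 0)/(-58)) + 23611) - 1*1296 = √(82 + 23611) - 1*1296 = √23693 - 1296 = -1296 + √23693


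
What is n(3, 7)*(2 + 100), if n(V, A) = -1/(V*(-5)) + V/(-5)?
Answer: -272/5 ≈ -54.400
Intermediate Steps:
n(V, A) = -V/5 + 1/(5*V) (n(V, A) = -1/((-5*V)) + V*(-⅕) = -(-1)/(5*V) - V/5 = 1/(5*V) - V/5 = -V/5 + 1/(5*V))
n(3, 7)*(2 + 100) = ((⅕)*(1 - 1*3²)/3)*(2 + 100) = ((⅕)*(⅓)*(1 - 1*9))*102 = ((⅕)*(⅓)*(1 - 9))*102 = ((⅕)*(⅓)*(-8))*102 = -8/15*102 = -272/5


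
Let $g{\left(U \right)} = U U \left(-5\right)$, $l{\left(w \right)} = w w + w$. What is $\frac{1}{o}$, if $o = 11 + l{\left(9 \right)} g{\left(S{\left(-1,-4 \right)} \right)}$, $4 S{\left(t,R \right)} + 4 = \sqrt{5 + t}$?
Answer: $- \frac{2}{203} \approx -0.0098522$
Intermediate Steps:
$S{\left(t,R \right)} = -1 + \frac{\sqrt{5 + t}}{4}$
$l{\left(w \right)} = w + w^{2}$ ($l{\left(w \right)} = w^{2} + w = w + w^{2}$)
$g{\left(U \right)} = - 5 U^{2}$ ($g{\left(U \right)} = U^{2} \left(-5\right) = - 5 U^{2}$)
$o = - \frac{203}{2}$ ($o = 11 + 9 \left(1 + 9\right) \left(- 5 \left(-1 + \frac{\sqrt{5 - 1}}{4}\right)^{2}\right) = 11 + 9 \cdot 10 \left(- 5 \left(-1 + \frac{\sqrt{4}}{4}\right)^{2}\right) = 11 + 90 \left(- 5 \left(-1 + \frac{1}{4} \cdot 2\right)^{2}\right) = 11 + 90 \left(- 5 \left(-1 + \frac{1}{2}\right)^{2}\right) = 11 + 90 \left(- 5 \left(- \frac{1}{2}\right)^{2}\right) = 11 + 90 \left(\left(-5\right) \frac{1}{4}\right) = 11 + 90 \left(- \frac{5}{4}\right) = 11 - \frac{225}{2} = - \frac{203}{2} \approx -101.5$)
$\frac{1}{o} = \frac{1}{- \frac{203}{2}} = - \frac{2}{203}$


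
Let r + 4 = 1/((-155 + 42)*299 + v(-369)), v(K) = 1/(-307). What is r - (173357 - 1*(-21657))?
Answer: -2022845657287/10372610 ≈ -1.9502e+5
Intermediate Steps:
v(K) = -1/307
r = -41490747/10372610 (r = -4 + 1/((-155 + 42)*299 - 1/307) = -4 + 1/(-113*299 - 1/307) = -4 + 1/(-33787 - 1/307) = -4 + 1/(-10372610/307) = -4 - 307/10372610 = -41490747/10372610 ≈ -4.0000)
r - (173357 - 1*(-21657)) = -41490747/10372610 - (173357 - 1*(-21657)) = -41490747/10372610 - (173357 + 21657) = -41490747/10372610 - 1*195014 = -41490747/10372610 - 195014 = -2022845657287/10372610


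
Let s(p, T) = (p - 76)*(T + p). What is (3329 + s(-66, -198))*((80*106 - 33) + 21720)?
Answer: 1231326439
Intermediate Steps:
s(p, T) = (-76 + p)*(T + p)
(3329 + s(-66, -198))*((80*106 - 33) + 21720) = (3329 + ((-66)² - 76*(-198) - 76*(-66) - 198*(-66)))*((80*106 - 33) + 21720) = (3329 + (4356 + 15048 + 5016 + 13068))*((8480 - 33) + 21720) = (3329 + 37488)*(8447 + 21720) = 40817*30167 = 1231326439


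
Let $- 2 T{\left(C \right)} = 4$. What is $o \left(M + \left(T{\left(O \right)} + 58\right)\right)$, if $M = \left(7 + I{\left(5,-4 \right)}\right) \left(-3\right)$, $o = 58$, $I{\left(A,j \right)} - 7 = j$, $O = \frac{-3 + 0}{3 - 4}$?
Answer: $1508$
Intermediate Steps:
$O = 3$ ($O = - \frac{3}{-1} = \left(-3\right) \left(-1\right) = 3$)
$I{\left(A,j \right)} = 7 + j$
$T{\left(C \right)} = -2$ ($T{\left(C \right)} = \left(- \frac{1}{2}\right) 4 = -2$)
$M = -30$ ($M = \left(7 + \left(7 - 4\right)\right) \left(-3\right) = \left(7 + 3\right) \left(-3\right) = 10 \left(-3\right) = -30$)
$o \left(M + \left(T{\left(O \right)} + 58\right)\right) = 58 \left(-30 + \left(-2 + 58\right)\right) = 58 \left(-30 + 56\right) = 58 \cdot 26 = 1508$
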